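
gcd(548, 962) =2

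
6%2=0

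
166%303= 166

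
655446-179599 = 475847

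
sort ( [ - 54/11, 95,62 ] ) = [  -  54/11,  62,95 ]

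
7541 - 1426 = 6115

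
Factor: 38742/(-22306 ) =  - 3^1*11^1*19^(  -  1 ) = - 33/19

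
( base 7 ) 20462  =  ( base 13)23AB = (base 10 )5042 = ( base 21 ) B92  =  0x13B2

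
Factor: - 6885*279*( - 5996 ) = 11517806340 = 2^2 * 3^6*5^1 * 17^1 * 31^1 * 1499^1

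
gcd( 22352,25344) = 176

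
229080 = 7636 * 30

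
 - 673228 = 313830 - 987058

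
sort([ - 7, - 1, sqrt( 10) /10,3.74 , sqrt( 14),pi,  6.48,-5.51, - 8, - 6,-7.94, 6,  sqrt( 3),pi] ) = [ - 8, - 7.94, - 7, - 6, - 5.51,  -  1,  sqrt(10 )/10,sqrt ( 3),pi,pi, 3.74 , sqrt( 14 ), 6, 6.48 ] 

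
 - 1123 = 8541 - 9664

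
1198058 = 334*3587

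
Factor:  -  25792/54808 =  - 8/17 = -2^3*17^( - 1 ) 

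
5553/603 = 9 + 14/67 = 9.21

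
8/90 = 4/45 = 0.09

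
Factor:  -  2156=- 2^2*7^2*11^1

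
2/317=2/317 = 0.01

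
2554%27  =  16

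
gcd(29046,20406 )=6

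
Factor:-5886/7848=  - 2^( - 2 )*3^1= - 3/4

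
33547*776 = 26032472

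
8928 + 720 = 9648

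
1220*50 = 61000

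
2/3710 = 1/1855  =  0.00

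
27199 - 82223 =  - 55024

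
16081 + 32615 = 48696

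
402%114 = 60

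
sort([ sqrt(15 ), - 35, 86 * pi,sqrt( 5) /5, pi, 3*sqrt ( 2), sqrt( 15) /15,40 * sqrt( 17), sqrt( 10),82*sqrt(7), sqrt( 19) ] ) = [ -35 , sqrt(15) /15 , sqrt(5)/5,pi,sqrt( 10 ),sqrt( 15 ), 3*sqrt(2), sqrt( 19),40*sqrt( 17), 82* sqrt(7 ), 86*pi] 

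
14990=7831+7159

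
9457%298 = 219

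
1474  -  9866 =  -8392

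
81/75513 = 27/25171 = 0.00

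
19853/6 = 19853/6=3308.83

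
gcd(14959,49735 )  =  7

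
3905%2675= 1230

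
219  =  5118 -4899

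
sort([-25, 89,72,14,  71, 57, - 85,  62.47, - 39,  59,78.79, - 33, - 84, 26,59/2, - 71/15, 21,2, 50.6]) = [ - 85, - 84, - 39, - 33 ,-25,-71/15  ,  2, 14, 21,26,  59/2 , 50.6  ,  57, 59,62.47, 71, 72,78.79, 89 ] 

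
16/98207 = 16/98207 = 0.00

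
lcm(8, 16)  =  16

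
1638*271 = 443898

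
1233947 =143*8629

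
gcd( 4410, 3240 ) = 90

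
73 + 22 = 95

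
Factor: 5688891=3^2*13^1*48623^1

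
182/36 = 5+ 1/18 = 5.06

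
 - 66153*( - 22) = 1455366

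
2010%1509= 501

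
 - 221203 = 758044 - 979247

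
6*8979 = 53874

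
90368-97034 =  - 6666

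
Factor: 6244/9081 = 2^2*3^(  -  2)*7^1*223^1 * 1009^(-1 ) 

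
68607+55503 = 124110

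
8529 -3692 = 4837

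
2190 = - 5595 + 7785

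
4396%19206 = 4396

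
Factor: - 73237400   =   - 2^3*5^2*19^1*19273^1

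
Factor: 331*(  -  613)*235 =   -  47682205 = -  5^1  *47^1*331^1* 613^1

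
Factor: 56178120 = 2^3*3^1*5^1*468151^1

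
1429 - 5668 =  - 4239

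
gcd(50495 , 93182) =1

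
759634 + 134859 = 894493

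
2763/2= 2763/2= 1381.50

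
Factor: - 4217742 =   -  2^1*3^2*234319^1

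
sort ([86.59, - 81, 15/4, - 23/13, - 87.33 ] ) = [  -  87.33, - 81,-23/13, 15/4,  86.59]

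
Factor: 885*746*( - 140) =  - 92429400 = - 2^3*3^1*5^2*7^1*59^1*373^1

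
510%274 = 236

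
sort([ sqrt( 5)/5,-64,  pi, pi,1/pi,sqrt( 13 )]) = [ - 64,  1/pi, sqrt( 5) /5, pi,  pi,  sqrt( 13)]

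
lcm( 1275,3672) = 91800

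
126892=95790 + 31102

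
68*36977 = 2514436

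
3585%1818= 1767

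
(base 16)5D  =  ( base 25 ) 3i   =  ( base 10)93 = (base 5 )333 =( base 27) 3c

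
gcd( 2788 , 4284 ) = 68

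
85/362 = 85/362  =  0.23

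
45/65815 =9/13163 = 0.00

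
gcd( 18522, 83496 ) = 294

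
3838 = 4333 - 495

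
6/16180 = 3/8090 = 0.00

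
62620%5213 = 64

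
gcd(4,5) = 1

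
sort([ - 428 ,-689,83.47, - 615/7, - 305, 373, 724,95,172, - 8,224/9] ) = [ - 689 , - 428, - 305, - 615/7 ,-8,224/9 , 83.47, 95,172 , 373,  724] 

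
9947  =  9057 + 890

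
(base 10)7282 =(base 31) 7HS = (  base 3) 100222201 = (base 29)8j3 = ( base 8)16162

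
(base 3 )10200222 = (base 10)2699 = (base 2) 101010001011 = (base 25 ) 47o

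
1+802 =803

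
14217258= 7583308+6633950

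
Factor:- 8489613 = -3^1*11^1*17^1 * 37^1*409^1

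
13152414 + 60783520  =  73935934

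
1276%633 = 10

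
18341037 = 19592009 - 1250972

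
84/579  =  28/193 = 0.15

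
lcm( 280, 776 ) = 27160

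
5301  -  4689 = 612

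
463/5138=463/5138=0.09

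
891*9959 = 8873469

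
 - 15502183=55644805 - 71146988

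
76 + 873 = 949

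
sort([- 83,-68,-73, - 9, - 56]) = [  -  83,  -  73, - 68, - 56, - 9]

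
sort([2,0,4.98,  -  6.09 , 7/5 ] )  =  [ -6.09,0,7/5,2,4.98 ] 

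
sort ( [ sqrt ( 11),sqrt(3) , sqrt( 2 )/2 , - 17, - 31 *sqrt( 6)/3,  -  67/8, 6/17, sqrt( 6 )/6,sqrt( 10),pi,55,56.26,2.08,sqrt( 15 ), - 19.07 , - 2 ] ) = [-31*sqrt (6)/3,-19.07 , - 17,-67/8, - 2,6/17,sqrt(6)/6,sqrt( 2) /2, sqrt(3), 2.08,  pi , sqrt( 10) , sqrt( 11 ),sqrt ( 15 ), 55,56.26]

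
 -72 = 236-308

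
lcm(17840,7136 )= 35680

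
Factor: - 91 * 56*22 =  - 2^4 * 7^2*11^1*13^1= -112112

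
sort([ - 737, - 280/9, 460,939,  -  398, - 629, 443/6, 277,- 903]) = [ - 903, - 737, - 629, - 398, - 280/9, 443/6,277,460,939] 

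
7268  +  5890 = 13158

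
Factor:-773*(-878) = 678694   =  2^1*439^1*773^1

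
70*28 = 1960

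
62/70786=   31/35393 = 0.00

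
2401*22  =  52822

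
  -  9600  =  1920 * (-5) 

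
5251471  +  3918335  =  9169806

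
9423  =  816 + 8607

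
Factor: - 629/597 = - 3^( - 1 )*17^1*37^1*199^( - 1 ) 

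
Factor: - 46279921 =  - 919^1*50359^1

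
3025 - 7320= - 4295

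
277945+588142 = 866087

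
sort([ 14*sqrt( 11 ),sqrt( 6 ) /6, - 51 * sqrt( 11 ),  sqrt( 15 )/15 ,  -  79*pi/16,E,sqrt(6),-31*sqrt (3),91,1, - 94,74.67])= [ - 51*sqrt(11),-94, - 31*sqrt( 3), - 79*pi/16,sqrt(15) /15,sqrt( 6 ) /6, 1, sqrt(6),E,14*sqrt (11 ),  74.67,91 ] 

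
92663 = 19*4877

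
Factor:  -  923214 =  - 2^1 * 3^1*151^1*1019^1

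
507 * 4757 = 2411799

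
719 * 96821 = 69614299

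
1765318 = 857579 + 907739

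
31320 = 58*540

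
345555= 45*7679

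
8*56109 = 448872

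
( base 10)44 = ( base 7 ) 62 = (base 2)101100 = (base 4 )230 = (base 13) 35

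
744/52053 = 248/17351= 0.01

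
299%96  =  11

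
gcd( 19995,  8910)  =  15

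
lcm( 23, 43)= 989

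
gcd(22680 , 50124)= 12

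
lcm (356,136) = 12104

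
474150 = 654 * 725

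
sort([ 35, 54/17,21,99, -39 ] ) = [ - 39,  54/17,21,35, 99] 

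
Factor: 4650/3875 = 2^1*3^1*5^( - 1) = 6/5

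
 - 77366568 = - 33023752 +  - 44342816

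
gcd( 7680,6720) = 960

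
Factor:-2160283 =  -2160283^1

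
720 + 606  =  1326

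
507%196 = 115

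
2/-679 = -2/679 = - 0.00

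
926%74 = 38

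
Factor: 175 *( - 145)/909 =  - 25375/909 = - 3^( - 2)*5^3*7^1*29^1*101^( - 1 ) 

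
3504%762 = 456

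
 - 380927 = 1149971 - 1530898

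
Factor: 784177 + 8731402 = 59^1*161281^1 = 9515579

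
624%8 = 0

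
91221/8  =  11402 + 5/8= 11402.62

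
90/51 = 1 + 13/17=1.76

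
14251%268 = 47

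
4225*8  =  33800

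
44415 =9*4935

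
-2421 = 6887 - 9308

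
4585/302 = 4585/302 = 15.18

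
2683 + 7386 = 10069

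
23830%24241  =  23830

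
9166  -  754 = 8412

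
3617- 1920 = 1697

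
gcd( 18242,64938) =2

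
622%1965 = 622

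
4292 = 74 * 58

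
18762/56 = 335 + 1/28 = 335.04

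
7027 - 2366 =4661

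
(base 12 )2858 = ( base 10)4676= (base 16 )1244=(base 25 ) 7C1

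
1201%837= 364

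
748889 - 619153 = 129736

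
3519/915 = 3+258/305 = 3.85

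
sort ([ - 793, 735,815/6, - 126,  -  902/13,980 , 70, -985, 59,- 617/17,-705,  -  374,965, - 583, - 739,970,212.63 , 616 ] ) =[ - 985,-793,  -  739, - 705, - 583, - 374, - 126, - 902/13,-617/17,59,  70,815/6,212.63 , 616, 735, 965, 970, 980]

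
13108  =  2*6554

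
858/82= 10+19/41  =  10.46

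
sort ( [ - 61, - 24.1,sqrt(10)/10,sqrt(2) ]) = [  -  61, -24.1, sqrt(10) /10,  sqrt(2) ]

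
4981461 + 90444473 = 95425934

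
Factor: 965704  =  2^3 * 120713^1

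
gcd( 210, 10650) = 30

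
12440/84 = 148+2/21 = 148.10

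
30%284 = 30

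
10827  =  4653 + 6174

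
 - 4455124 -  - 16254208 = 11799084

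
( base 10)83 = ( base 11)76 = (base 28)2R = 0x53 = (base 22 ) 3h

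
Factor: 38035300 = 2^2*5^2*311^1*1223^1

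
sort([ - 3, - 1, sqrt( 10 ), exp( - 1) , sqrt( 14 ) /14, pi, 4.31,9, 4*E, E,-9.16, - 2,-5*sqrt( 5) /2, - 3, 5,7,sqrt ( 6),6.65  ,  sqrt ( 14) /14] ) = [  -  9.16, - 5  *sqrt( 5 )/2, - 3,- 3 ,  -  2, - 1,sqrt( 14)/14,sqrt( 14 )/14,exp( - 1),  sqrt(6), E,pi,sqrt( 10) , 4.31, 5, 6.65, 7,9, 4*E ] 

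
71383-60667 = 10716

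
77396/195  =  396+ 176/195=396.90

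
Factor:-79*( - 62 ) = 2^1*31^1*79^1  =  4898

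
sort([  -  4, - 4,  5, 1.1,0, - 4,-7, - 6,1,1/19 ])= [ - 7,-6, - 4, - 4, - 4,0 , 1/19,1,1.1,5 ]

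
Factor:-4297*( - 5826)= 2^1 *3^1*971^1*4297^1  =  25034322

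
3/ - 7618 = - 3/7618  =  -0.00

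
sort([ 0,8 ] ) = [ 0, 8 ]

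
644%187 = 83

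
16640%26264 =16640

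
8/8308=2/2077=0.00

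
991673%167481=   154268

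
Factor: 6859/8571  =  3^( - 1 )*19^3 * 2857^(-1 ) 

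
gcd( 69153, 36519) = 777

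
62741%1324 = 513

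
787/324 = 787/324 = 2.43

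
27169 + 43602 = 70771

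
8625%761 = 254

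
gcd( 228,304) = 76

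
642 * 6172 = 3962424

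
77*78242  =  6024634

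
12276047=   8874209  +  3401838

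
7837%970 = 77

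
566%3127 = 566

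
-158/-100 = 1+ 29/50 = 1.58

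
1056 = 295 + 761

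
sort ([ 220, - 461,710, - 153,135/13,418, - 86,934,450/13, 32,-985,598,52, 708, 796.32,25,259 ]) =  [-985,-461,- 153, - 86, 135/13,25 , 32, 450/13, 52, 220, 259 , 418,598,708,710,796.32, 934]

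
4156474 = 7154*581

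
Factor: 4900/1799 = 2^2*5^2 *7^1*257^( - 1) = 700/257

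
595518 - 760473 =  - 164955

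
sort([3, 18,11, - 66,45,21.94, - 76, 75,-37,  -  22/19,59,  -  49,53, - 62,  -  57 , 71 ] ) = [ - 76,-66,-62,-57,-49, - 37 , - 22/19 , 3,11,  18,  21.94, 45,53,59,71, 75]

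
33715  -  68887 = - 35172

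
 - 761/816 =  - 1 + 55/816 = -0.93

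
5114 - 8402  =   - 3288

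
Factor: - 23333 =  - 23333^1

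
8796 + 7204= 16000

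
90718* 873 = 79196814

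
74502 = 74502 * 1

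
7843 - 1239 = 6604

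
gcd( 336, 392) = 56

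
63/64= 63/64 = 0.98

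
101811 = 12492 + 89319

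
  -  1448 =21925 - 23373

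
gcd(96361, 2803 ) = 1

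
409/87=4 + 61/87 = 4.70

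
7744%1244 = 280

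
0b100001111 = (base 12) 1A7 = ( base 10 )271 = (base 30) 91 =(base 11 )227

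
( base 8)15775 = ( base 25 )bbf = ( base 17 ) 17D8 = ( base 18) 1421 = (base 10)7165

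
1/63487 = 1/63487=0.00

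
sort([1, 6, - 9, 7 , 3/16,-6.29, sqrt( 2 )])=[ - 9, - 6.29, 3/16,1 , sqrt(2 ) , 6,7] 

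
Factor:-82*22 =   -  2^2*11^1*41^1 = -1804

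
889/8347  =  889/8347= 0.11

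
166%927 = 166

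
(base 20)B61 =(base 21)A56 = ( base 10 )4521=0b1000110101001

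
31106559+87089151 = 118195710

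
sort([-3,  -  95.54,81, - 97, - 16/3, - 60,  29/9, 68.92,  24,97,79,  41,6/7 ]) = [-97,-95.54,-60,-16/3, - 3,6/7,29/9,24,  41,68.92,79,81,97]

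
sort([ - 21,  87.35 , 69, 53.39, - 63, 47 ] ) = [ - 63, - 21, 47, 53.39,  69,  87.35]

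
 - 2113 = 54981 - 57094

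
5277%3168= 2109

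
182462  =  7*26066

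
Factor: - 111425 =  - 5^2*4457^1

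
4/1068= 1/267 = 0.00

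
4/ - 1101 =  - 1  +  1097/1101 = - 0.00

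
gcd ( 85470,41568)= 6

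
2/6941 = 2/6941 =0.00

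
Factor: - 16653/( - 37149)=13^1*29^(-1 ) = 13/29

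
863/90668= 863/90668 = 0.01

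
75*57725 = 4329375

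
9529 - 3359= 6170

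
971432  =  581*1672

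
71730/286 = 35865/143 = 250.80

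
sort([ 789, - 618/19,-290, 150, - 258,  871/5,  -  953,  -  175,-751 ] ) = [ - 953, - 751,-290, - 258, - 175, - 618/19,  150, 871/5,789]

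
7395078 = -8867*( - 834) 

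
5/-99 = -5/99=- 0.05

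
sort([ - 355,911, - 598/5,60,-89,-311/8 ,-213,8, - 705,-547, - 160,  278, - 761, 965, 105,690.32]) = [ - 761, - 705, - 547, - 355, - 213, - 160, - 598/5, - 89, - 311/8, 8,60,105, 278,690.32, 911,  965]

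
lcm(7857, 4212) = 408564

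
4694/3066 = 2347/1533=1.53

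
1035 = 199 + 836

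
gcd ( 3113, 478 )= 1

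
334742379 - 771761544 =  - 437019165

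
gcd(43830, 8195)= 5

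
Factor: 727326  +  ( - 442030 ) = 2^4*11^1*1621^1= 285296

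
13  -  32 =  - 19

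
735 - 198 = 537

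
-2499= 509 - 3008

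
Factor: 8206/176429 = 2/43 = 2^1*43^( - 1) 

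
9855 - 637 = 9218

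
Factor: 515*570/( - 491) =-293550/491 = - 2^1*3^1*5^2*19^1*103^1 * 491^(-1 )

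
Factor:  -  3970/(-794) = 5 = 5^1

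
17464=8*2183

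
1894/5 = 1894/5 = 378.80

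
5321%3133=2188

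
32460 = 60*541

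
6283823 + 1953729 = 8237552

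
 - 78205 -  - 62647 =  - 15558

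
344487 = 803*429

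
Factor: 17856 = 2^6*3^2*31^1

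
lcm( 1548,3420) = 147060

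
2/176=1/88= 0.01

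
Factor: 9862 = 2^1 * 4931^1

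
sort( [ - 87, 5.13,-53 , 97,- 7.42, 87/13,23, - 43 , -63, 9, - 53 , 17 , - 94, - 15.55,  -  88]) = [ - 94, - 88, - 87, - 63,-53, - 53, - 43,-15.55, - 7.42, 5.13,  87/13, 9,  17, 23,97 ] 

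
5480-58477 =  - 52997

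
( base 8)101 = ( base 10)65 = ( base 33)1W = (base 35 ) 1u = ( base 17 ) 3E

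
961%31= 0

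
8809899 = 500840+8309059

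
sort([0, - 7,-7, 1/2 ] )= [ - 7,-7, 0,1/2] 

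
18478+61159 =79637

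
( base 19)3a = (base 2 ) 1000011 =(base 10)67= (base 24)2J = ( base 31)25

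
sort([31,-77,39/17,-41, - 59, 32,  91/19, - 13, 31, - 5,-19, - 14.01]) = [-77, - 59, - 41,-19, - 14.01,-13, - 5, 39/17,91/19, 31 , 31,32]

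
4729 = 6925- 2196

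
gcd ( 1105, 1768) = 221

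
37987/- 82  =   - 464 + 61/82 = - 463.26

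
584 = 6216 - 5632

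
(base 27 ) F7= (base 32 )CS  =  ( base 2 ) 110011100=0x19C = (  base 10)412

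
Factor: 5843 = 5843^1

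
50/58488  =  25/29244 = 0.00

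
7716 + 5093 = 12809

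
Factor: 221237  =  23^1*9619^1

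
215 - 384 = - 169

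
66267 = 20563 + 45704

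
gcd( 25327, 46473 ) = 1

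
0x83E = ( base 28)2JA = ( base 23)3MH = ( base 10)2110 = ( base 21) 4GA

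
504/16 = 31 + 1/2 =31.50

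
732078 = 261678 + 470400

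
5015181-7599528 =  - 2584347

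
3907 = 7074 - 3167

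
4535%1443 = 206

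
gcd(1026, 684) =342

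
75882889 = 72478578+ 3404311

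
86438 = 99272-12834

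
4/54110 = 2/27055 = 0.00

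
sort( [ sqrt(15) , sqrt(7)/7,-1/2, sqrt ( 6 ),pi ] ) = [ - 1/2, sqrt( 7)/7, sqrt (6), pi, sqrt(15) ] 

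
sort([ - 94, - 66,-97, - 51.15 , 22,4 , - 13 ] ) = [ - 97, - 94, - 66, - 51.15, - 13, 4, 22 ]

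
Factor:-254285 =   -  5^1*50857^1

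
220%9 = 4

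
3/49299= 1/16433 = 0.00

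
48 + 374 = 422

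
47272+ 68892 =116164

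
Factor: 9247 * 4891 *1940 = 87740529380 = 2^2 * 5^1*7^1 * 67^1 * 73^1*97^1 * 1321^1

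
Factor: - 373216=  -  2^5*107^1 * 109^1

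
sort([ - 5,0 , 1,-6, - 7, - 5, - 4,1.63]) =[ - 7, - 6 ,-5 , - 5, - 4,0, 1,1.63] 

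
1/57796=1/57796 =0.00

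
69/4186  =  3/182 = 0.02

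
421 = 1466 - 1045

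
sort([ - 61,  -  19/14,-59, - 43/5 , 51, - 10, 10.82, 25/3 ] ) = [ - 61, - 59, - 10, - 43/5, - 19/14,25/3,  10.82 , 51]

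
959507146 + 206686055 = 1166193201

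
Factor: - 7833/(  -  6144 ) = 2611/2048 =2^( - 11) * 7^1*373^1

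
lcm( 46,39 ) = 1794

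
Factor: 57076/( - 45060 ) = - 19/15 = -3^(  -  1)*5^(  -  1 )*19^1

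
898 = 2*449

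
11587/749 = 11587/749=15.47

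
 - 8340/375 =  - 556/25 =- 22.24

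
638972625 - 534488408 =104484217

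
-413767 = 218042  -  631809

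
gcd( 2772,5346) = 198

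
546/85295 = 78/12185 = 0.01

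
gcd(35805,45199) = 77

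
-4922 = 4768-9690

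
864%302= 260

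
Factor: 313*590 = 184670 = 2^1*5^1*59^1*313^1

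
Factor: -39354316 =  - 2^2 *569^1*17291^1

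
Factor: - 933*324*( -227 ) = 68620284 = 2^2*3^5 * 227^1*311^1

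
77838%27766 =22306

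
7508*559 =4196972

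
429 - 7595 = - 7166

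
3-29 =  - 26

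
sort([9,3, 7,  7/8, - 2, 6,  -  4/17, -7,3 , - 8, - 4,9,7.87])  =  [-8,-7, - 4, - 2, - 4/17,  7/8,3,3,  6, 7,7.87,9,9]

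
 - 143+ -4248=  - 4391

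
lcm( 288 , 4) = 288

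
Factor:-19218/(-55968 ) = 3203/9328  =  2^ ( - 4)*11^(-1)*53^( - 1 )*3203^1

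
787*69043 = 54336841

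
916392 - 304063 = 612329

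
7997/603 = 7997/603  =  13.26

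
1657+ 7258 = 8915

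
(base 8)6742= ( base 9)4778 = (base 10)3554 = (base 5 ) 103204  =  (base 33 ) 38N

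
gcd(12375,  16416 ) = 9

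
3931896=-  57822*( - 68) 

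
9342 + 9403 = 18745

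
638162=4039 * 158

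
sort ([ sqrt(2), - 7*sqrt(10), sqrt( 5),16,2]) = [-7*sqrt( 10 ), sqrt(2),2, sqrt(5), 16] 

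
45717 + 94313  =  140030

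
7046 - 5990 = 1056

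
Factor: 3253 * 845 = 2748785 = 5^1*13^2*3253^1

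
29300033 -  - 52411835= 81711868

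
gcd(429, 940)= 1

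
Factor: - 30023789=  - 2909^1*10321^1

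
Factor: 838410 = 2^1 * 3^1*  5^1 * 27947^1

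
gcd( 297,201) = 3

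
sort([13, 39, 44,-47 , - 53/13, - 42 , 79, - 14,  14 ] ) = [ - 47, -42,-14,  -  53/13, 13,14, 39,44, 79 ]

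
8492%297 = 176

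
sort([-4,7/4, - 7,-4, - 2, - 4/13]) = [ - 7, - 4, - 4,-2,-4/13, 7/4]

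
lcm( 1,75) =75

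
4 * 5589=22356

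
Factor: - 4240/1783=-2^4  *5^1*53^1*1783^( - 1 )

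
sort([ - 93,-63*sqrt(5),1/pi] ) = [-63*sqrt( 5), - 93, 1/pi] 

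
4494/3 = 1498 = 1498.00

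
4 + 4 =8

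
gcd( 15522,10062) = 78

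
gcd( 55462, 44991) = 1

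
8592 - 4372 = 4220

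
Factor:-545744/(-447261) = 2^4* 3^( - 1) * 23^1*1483^1*149087^( - 1) 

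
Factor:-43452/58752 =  - 2^( - 5 )*3^( - 1)*71^1 = - 71/96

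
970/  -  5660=-97/566 = - 0.17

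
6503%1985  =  548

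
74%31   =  12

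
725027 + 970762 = 1695789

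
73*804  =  58692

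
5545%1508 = 1021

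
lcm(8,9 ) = 72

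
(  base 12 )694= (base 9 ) 1304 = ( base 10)976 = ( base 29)14j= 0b1111010000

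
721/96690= 721/96690=0.01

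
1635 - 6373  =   - 4738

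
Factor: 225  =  3^2*5^2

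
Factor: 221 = 13^1*17^1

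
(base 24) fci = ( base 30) 9s6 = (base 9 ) 13240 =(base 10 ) 8946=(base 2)10001011110010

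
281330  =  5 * 56266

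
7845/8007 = 2615/2669 = 0.98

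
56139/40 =1403 + 19/40 = 1403.47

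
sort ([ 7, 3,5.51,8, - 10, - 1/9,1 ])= [ - 10, - 1/9,1,3,5.51,7,8]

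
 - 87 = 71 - 158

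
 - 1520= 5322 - 6842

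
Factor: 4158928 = 2^4*259933^1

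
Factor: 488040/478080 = 49/48 =2^(  -  4 )*3^( - 1 )*7^2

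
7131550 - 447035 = 6684515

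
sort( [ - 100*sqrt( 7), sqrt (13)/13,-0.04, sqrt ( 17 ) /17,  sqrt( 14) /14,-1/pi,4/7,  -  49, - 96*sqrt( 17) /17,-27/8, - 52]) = [ - 100*sqrt( 7 ), - 52, - 49, - 96 * sqrt( 17 )/17, -27/8,- 1/pi,-0.04, sqrt(17 ) /17,sqrt( 14)/14, sqrt(13 )/13,4/7]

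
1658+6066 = 7724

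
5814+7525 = 13339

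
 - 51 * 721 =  - 36771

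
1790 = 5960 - 4170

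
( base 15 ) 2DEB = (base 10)9896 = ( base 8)23250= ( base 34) 8j2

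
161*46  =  7406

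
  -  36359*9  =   - 327231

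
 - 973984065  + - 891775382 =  - 1865759447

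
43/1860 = 43/1860 =0.02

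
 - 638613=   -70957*9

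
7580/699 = 7580/699= 10.84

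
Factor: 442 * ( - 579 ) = - 2^1*3^1*13^1*17^1  *193^1 =- 255918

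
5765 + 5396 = 11161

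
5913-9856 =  - 3943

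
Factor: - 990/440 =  - 9/4 = - 2^( - 2)*3^2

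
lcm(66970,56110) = 2076070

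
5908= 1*5908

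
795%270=255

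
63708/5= 12741 + 3/5 = 12741.60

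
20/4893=20/4893 = 0.00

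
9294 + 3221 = 12515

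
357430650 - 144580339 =212850311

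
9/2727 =1/303 = 0.00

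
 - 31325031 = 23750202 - 55075233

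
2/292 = 1/146 = 0.01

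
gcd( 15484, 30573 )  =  79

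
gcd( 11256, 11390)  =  134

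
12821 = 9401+3420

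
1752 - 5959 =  -4207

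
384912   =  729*528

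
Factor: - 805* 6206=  - 4995830=- 2^1*5^1*7^1*23^1 * 29^1 * 107^1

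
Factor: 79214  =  2^1*39607^1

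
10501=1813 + 8688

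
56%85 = 56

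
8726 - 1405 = 7321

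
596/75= 7 + 71/75 = 7.95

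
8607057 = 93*92549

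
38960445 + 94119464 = 133079909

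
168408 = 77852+90556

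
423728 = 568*746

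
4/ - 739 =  - 1 + 735/739=- 0.01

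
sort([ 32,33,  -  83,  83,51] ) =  [ - 83,32,33,51 , 83 ] 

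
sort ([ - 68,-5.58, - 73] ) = [ - 73, - 68, - 5.58]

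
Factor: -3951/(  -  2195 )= 3^2*5^( - 1 ) = 9/5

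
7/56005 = 7/56005 = 0.00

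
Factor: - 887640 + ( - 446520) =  - 1334160 = - 2^4 *3^2 * 5^1 * 17^1*109^1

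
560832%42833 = 4003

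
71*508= 36068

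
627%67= 24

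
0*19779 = 0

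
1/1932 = 1/1932= 0.00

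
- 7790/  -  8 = 3895/4 =973.75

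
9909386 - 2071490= 7837896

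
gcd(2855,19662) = 1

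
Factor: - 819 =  - 3^2 * 7^1 *13^1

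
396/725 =396/725 = 0.55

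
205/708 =205/708 = 0.29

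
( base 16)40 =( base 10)64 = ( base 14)48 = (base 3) 2101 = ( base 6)144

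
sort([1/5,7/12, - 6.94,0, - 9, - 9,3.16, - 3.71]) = [ - 9, - 9, - 6.94,  -  3.71, 0, 1/5,7/12, 3.16] 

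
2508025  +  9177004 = 11685029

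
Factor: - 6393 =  - 3^1 * 2131^1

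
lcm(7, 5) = 35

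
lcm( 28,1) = 28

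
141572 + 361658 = 503230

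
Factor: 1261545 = 3^1*5^1*31^1*2713^1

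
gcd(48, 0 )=48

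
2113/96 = 2113/96= 22.01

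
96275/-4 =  - 96275/4 = -24068.75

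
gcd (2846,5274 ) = 2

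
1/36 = 1/36 = 0.03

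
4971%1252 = 1215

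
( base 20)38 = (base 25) 2i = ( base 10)68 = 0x44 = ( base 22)32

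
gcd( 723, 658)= 1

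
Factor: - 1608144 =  - 2^4 * 3^1*33503^1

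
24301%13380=10921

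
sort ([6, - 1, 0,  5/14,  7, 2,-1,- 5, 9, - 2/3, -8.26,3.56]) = [ - 8.26, - 5,-1, - 1, - 2/3,0, 5/14, 2,  3.56,  6, 7, 9]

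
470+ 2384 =2854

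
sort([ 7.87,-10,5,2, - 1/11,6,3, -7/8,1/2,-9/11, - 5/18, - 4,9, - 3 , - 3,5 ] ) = [ - 10, - 4, -3, - 3, - 7/8, - 9/11,  -  5/18,- 1/11,1/2,2,  3,5,5, 6,7.87, 9 ]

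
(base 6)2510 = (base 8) 1152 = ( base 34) I6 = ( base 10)618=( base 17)226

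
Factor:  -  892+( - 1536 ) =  - 2428 = - 2^2*607^1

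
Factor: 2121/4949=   3^1*7^( - 1 ) = 3/7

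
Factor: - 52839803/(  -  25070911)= 97^(-1)*131^ ( - 1) * 1787^1 * 1973^( - 1 )*29569^1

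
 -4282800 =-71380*60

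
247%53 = 35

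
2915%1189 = 537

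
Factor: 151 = 151^1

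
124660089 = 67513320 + 57146769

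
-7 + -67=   -  74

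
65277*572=37338444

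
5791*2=11582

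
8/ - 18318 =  - 4/9159 = - 0.00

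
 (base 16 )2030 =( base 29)9n4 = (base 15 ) 2695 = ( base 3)102022012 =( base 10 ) 8240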